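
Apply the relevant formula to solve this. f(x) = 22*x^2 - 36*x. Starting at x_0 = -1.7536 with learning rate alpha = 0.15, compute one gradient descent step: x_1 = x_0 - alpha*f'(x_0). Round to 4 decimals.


We compute the gradient at x_0 and apply the update.
f'(x) = 44*x - 36
f'(-1.7536) = 44*-1.7536 - 36 = -113.1584
x_1 = -1.7536 - 0.15*-113.1584 = 15.2202


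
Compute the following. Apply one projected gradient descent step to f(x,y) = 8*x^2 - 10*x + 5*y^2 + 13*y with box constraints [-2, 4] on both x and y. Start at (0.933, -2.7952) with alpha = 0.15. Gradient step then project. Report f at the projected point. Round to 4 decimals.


Step 1: Compute gradient at (0.933, -2.7952).
grad_x = 2*8*0.933 - 10 = 4.928
grad_y = 2*5*-2.7952 + 13 = -14.952
Step 2: Gradient step.
x_raw = 0.933 - 0.15*4.928 = 0.1938
y_raw = -2.7952 - 0.15*-14.952 = -0.5524
Step 3: Project onto [-2, 4].
x_proj = clip(0.1938) = 0.1938
y_proj = clip(-0.5524) = -0.5524
Step 4: Evaluate f.
f(0.1938, -0.5524) = -7.293


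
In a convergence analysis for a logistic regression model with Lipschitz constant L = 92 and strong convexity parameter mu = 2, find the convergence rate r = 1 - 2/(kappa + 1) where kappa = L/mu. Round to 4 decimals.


Step 1: Compute the condition number.
kappa = L/mu = 92/2 = 46.0
Step 2: Compute the convergence rate.
r = 1 - 2/(kappa + 1) = 1 - 2*mu/(L + mu) = (L - mu)/(L + mu) = 90/94 = 0.9574


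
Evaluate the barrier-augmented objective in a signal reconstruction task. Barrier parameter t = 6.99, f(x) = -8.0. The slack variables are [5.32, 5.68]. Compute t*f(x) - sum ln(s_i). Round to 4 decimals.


Step 1: Compute log-barrier.
ln values: [1.6715, 1.737]
phi = -(1.6715 + 1.737) = -3.4084
Step 2: Compute augmented objective.
t*f(x) = 6.99*-8.0 = -55.92
Total = -55.92 - 3.4084 = -59.3284


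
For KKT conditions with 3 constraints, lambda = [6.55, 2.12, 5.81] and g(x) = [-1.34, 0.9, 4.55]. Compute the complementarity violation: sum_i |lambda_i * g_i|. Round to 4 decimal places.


KKT complementary slackness check:
lambda_1 * g_1 = 6.55 * -1.34 = -8.777
lambda_2 * g_2 = 2.12 * 0.9 = 1.908
lambda_3 * g_3 = 5.81 * 4.55 = 26.4355
Total violation = 8.777 + 1.908 + 26.4355 = 37.1205


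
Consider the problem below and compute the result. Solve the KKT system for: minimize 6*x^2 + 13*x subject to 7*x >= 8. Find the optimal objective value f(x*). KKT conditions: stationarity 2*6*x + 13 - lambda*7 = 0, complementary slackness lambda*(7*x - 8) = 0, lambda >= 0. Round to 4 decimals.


Step 1: Try lambda = 0 (constraint inactive).
x_unc = -13/(2*6) = -1.0833
Check: 7*-1.0833 = -7.5831 < 8 -- violated!
Step 2: Constraint must be active: 7*x = 8
x* = 8/7 = 1.1429 (rounded; the exact value 8/7 is used below)
lambda = (2*6*(8/7) + 13)/7 = 3.8163
Step 3: Compute optimal value.
f(x*) = 6*(8/7)^2 + 13*(8/7) = 22.6939


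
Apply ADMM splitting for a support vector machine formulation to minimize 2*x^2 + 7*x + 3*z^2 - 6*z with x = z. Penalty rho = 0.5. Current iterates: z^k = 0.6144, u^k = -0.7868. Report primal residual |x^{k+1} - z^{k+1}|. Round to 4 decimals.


ADMM iteration with rho = 0.5, z^k = 0.6144, u^k = -0.7868
Step 1: x-update.
Minimize 2*x^2 + 7*x + (0.5/2)*(x - 0.6144 - 0.7868)^2
FOC: (2*2 + 0.5)*x = -7 + 0.5*(0.6144 + 0.7868)
x^{k+1} = -1.3999
Step 2: z-update.
Minimize 3*z^2 - 6*z + (0.5/2)*(-1.3999 - z - 0.7868)^2
FOC: (2*3 + 0.5)*z = 6 + 0.5*(-1.3999 - 0.7868)
z^{k+1} = 0.7549
Step 3: u-update.
u^{k+1} = -0.7868 - 1.3999 - 0.7549 = -2.9415
Step 4: Primal residual = |-1.3999 - 0.7549| = 2.1547


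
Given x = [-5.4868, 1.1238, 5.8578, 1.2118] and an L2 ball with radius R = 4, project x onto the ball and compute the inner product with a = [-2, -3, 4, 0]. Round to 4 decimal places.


Step 1: Compute ||x|| (intermediates to 6 decimals).
||x|| = sqrt((-5.4868)^2 + 1.1238^2 + 5.8578^2 + 1.2118^2) = 8.194521
Step 2: Project.
Since ||x|| > R, scale = R/||x|| = 4/8.194521 = 0.488131, proj(x) = scale * x
proj(x) = [-2.678277, 0.548562, 2.859374, 0.591517]
Step 3: Dot product.
a^T * proj(x) = -2*(-2.678277) - 3*0.548562 + 4*2.859374 + 0*0.591517 = 15.1484


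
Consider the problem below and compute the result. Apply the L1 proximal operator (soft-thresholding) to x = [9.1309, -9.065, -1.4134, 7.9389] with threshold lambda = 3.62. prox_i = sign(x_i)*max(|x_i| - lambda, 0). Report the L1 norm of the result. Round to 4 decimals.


Soft-thresholding with lambda = 3.62:
prox(9.1309) = sign(9.1309)*max(|9.1309| - 3.62, 0) = 5.5109
prox(-9.065) = sign(-9.065)*max(|-9.065| - 3.62, 0) = -5.445
prox(-1.4134) = sign(-1.4134)*max(|-1.4134| - 3.62, 0) = 0.0
prox(7.9389) = sign(7.9389)*max(|7.9389| - 3.62, 0) = 4.3189
prox(x) = [5.5109, -5.445, 0.0, 4.3189]
||prox(x)||_1 = 5.5109 + 5.445 + 0.0 + 4.3189 = 15.2748


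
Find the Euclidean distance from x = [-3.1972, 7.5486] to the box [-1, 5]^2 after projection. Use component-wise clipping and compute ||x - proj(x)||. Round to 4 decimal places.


Project each component onto [-1, 5].
clip(-3.1972) = -1.0, clip(7.5486) = 5.0
Projection = [-1.0, 5.0]
Squared diffs: [4.8277, 6.4954]
Distance = sqrt(11.3231) = 3.365


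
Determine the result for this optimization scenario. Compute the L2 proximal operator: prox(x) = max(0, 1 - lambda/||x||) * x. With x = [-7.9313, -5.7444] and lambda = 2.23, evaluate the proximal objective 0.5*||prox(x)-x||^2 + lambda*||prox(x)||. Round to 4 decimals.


Step 1: Compute ||x||.
||x|| = 9.793
Step 2: Compute scaling factor.
scale = max(0, 1 - 2.23/9.793) = 0.7723
Step 3: prox(x) = [-6.1252, -4.4363]
||prox(x)|| = 7.563
Step 4: Proximal objective.
0.5*||prox-x||^2 = 2.4865
lambda*||prox|| = 16.8655
Total = 19.352


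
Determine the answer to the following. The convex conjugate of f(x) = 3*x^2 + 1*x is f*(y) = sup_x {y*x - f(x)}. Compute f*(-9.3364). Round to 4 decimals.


f*(y) = sup_x {y*x - a*x^2 - b*x} = sup_x {(y-b)*x - a*x^2}
FOC: (y - b) - 2a*x = 0 => x* = (y - b)/(2a)
x* = (-9.3364 - 1)/(2*3) = -1.7227
f*(-9.3364) = (y-b)^2/(4a) = (-9.3364 - 1)^2/(4*3)
= 106.8412/12 = 8.9034


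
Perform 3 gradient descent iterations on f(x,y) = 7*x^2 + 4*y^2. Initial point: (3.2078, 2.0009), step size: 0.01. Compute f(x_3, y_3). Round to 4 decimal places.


Gradient descent on f(x,y) = 7*x^2 + 4*y^2.
Starting point: (3.2078, 2.0009), alpha = 0.01
Step 1: grad_x = 2*7*3.2078 = 44.9092, grad_y = 2*4*2.0009 = 16.0072
  x_1 = 3.2078 - 0.01*44.9092 = 2.7587
  y_1 = 2.0009 - 0.01*16.0072 = 1.8408
Step 2: grad_x = 2*7*2.7587 = 38.6219, grad_y = 2*4*1.8408 = 14.7266
  x_2 = 2.7587 - 0.01*38.6219 = 2.3725
  y_2 = 1.8408 - 0.01*14.7266 = 1.6936
Step 3: grad_x = 2*7*2.3725 = 33.2148, grad_y = 2*4*1.6936 = 13.5485
  x_3 = 2.3725 - 0.01*33.2148 = 2.0403
  y_3 = 1.6936 - 0.01*13.5485 = 1.5581
f(2.0403, 1.5581) = 7*2.0403^2 + 4*1.5581^2 = 38.8513


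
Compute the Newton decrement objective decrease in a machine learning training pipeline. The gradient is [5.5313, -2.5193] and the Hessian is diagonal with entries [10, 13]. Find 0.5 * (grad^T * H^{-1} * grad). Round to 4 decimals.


Step 1: H is diagonal, so H^(-1) * g = [0.5531, -0.1938].
Step 2: g^T H^(-1) g = sum_i g_i^2 / H_ii
  = (5.5313)^2/10 + (-2.5193)^2/13
  = 3.0595 + 0.4882 = 3.5477
Step 3: Objective decrease = 0.5 * g^T H^(-1) g = 1.7739


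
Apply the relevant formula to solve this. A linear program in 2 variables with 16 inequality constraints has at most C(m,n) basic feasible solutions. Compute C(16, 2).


Each vertex corresponds to some choice of n active constraints out of m, so the number of vertices is at most C(m, n) = m! / (n!(m-n)!).
m = 16, n = 2
Numerator: 16 * 15
Denominator: 2! = 2
C(16, 2) = 120


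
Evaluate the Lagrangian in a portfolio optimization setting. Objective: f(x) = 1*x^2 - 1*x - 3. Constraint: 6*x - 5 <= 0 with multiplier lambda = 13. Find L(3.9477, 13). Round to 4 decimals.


Step 1: Evaluate f(x).
f(3.9477) = 1*3.9477^2 - 1*3.9477 - 3 = 8.6366
Step 2: Evaluate g(x).
g(3.9477) = 6*3.9477 - 5 = 18.6862
Step 3: Compute Lagrangian.
L = 8.6366 + 13*18.6862 = 251.5572


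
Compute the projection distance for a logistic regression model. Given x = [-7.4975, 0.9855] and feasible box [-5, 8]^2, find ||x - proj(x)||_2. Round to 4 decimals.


Project each component onto [-5, 8].
clip(-7.4975) = -5.0, clip(0.9855) = 0.9855
Projection = [-5.0, 0.9855]
Squared diffs: [6.2375, 0.0]
Distance = sqrt(6.2375) = 2.4975


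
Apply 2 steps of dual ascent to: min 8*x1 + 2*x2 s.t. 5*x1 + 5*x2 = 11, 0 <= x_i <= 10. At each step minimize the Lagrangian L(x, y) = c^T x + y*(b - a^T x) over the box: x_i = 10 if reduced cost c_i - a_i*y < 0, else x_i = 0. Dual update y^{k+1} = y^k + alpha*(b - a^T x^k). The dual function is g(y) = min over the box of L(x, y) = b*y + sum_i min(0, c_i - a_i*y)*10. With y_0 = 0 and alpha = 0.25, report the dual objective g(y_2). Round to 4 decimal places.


Dual ascent for LP: min 8*x1 + 2*x2, 5*x1 + 5*x2 = 11, 0 <= x_i <= 10
Step 1: y^k = 0.0, reduced costs: (8.0, 2.0)
  x^k = (0.0, 0.0), subgradient = b - a^T x = 11.0
  y^{k+1} = 0.0 + 0.25*11.0 = 2.75
Step 2: y^k = 2.75, reduced costs: (-5.75, -11.75)
  x^k = (10.0, 10.0), subgradient = b - a^T x = -89.0
  y^{k+1} = 2.75 + 0.25*-89.0 = -19.5
Dual objective at y_2 = -19.5: reduced costs (105.5, 99.5), box minimizer x = (0.0, 0.0)
g(y_2) = b*y + (c1 - a1*y)*x1 + (c2 - a2*y)*x2 = 11*(-19.5) + 105.5*0.0 + 99.5*0.0 = -214.5 + 0.0 + 0.0 = -214.5


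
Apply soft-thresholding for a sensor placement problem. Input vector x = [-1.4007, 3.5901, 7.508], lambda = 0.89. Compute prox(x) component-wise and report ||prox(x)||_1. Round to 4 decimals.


Soft-thresholding with lambda = 0.89:
prox(-1.4007) = sign(-1.4007)*max(|-1.4007| - 0.89, 0) = -0.5107
prox(3.5901) = sign(3.5901)*max(|3.5901| - 0.89, 0) = 2.7001
prox(7.508) = sign(7.508)*max(|7.508| - 0.89, 0) = 6.618
prox(x) = [-0.5107, 2.7001, 6.618]
||prox(x)||_1 = 0.5107 + 2.7001 + 6.618 = 9.8288


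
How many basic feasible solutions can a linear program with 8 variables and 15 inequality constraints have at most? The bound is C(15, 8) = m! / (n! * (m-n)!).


Each vertex corresponds to some choice of n active constraints out of m, so the number of vertices is at most C(m, n) = m! / (n!(m-n)!).
m = 15, n = 8
Numerator: 15 * 14 * 13 * 12 * 11 * 10 * 9 * 8
Denominator: 8! = 40320
C(15, 8) = 6435


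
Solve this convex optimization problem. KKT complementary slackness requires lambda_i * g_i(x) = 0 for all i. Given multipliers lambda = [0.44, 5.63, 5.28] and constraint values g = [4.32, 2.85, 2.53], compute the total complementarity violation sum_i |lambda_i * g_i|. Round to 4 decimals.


KKT complementary slackness check:
lambda_1 * g_1 = 0.44 * 4.32 = 1.9008
lambda_2 * g_2 = 5.63 * 2.85 = 16.0455
lambda_3 * g_3 = 5.28 * 2.53 = 13.3584
Total violation = 1.9008 + 16.0455 + 13.3584 = 31.3047


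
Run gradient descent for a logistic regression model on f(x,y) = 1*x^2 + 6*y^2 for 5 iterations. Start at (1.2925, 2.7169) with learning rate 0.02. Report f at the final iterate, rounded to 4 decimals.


Gradient descent on f(x,y) = 1*x^2 + 6*y^2.
Starting point: (1.2925, 2.7169), alpha = 0.02
Step 1: grad_x = 2*1*1.2925 = 2.585, grad_y = 2*6*2.7169 = 32.6028
  x_1 = 1.2925 - 0.02*2.585 = 1.2408
  y_1 = 2.7169 - 0.02*32.6028 = 2.0648
Step 2: grad_x = 2*1*1.2408 = 2.4816, grad_y = 2*6*2.0648 = 24.7781
  x_2 = 1.2408 - 0.02*2.4816 = 1.1912
  y_2 = 2.0648 - 0.02*24.7781 = 1.5693
Step 3: grad_x = 2*1*1.1912 = 2.3823, grad_y = 2*6*1.5693 = 18.8314
  x_3 = 1.1912 - 0.02*2.3823 = 1.1435
  y_3 = 1.5693 - 0.02*18.8314 = 1.1927
Step 4: grad_x = 2*1*1.1435 = 2.287, grad_y = 2*6*1.1927 = 14.3118
  x_4 = 1.1435 - 0.02*2.287 = 1.0978
  y_4 = 1.1927 - 0.02*14.3118 = 0.9064
Step 5: grad_x = 2*1*1.0978 = 2.1956, grad_y = 2*6*0.9064 = 10.877
  x_5 = 1.0978 - 0.02*2.1956 = 1.0539
  y_5 = 0.9064 - 0.02*10.877 = 0.6889
f(1.0539, 0.6889) = 1*1.0539^2 + 6*0.6889^2 = 3.9579


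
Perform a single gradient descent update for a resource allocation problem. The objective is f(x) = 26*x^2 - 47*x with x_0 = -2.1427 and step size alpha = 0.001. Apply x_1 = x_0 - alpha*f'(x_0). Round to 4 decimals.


We compute the gradient at x_0 and apply the update.
f'(x) = 52*x - 47
f'(-2.1427) = 52*-2.1427 - 47 = -158.4204
x_1 = -2.1427 - 0.001*-158.4204 = -1.9843


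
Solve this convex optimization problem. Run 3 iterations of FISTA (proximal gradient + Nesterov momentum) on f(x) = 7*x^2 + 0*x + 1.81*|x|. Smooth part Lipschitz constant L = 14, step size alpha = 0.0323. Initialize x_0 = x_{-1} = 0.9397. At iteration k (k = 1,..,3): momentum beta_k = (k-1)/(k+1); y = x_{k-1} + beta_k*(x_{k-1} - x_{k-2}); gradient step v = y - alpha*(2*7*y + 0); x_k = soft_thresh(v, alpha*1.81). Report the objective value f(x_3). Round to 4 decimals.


FISTA on f(x) = 7*x^2 + 0*x + 1.81*|x|
L = 14, alpha = 0.0323
Iteration 1: beta = 0.0, y = 0.9397 + 0.0*(0.9397 - 0.9397) = 0.9397
  grad(y) = 13.1558, v = y - alpha*grad = 0.5148
  prox(v) = soft_thresh(0.5148, 0.0585) = 0.4563
Iteration 2: beta = 0.3333, y = 0.4563 + 0.3333*(0.4563 - 0.9397) = 0.2952
  grad(y) = 4.1324, v = y - alpha*grad = 0.1617
  prox(v) = soft_thresh(0.1617, 0.0585) = 0.1032
Iteration 3: beta = 0.5, y = 0.1032 + 0.5*(0.1032 - 0.4563) = -0.0733
  grad(y) = -1.0262, v = y - alpha*grad = -0.0402
  prox(v) = soft_thresh(-0.0402, 0.0585) = 0.0
f(x_3) = 7*0.0^2 + 0*0.0 + 1.81*|0.0| = 0.0


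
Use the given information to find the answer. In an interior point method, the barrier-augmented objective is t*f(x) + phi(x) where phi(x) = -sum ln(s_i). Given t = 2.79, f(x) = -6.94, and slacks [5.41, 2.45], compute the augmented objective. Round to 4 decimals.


Step 1: Compute log-barrier.
ln values: [1.6882, 0.8961]
phi = -(1.6882 + 0.8961) = -2.5843
Step 2: Compute augmented objective.
t*f(x) = 2.79*-6.94 = -19.3626
Total = -19.3626 - 2.5843 = -21.9469


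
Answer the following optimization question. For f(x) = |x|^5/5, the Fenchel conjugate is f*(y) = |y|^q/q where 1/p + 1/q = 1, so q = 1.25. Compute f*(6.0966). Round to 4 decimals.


The conjugate exponent q satisfies 1/p + 1/q = 1.
p = 5, so q = 5/(5 - 1) = 1.25
|y|^q = 6.0966^1.25 = 9.5799
f*(6.0966) = 9.5799 / 1.25 = 7.6639


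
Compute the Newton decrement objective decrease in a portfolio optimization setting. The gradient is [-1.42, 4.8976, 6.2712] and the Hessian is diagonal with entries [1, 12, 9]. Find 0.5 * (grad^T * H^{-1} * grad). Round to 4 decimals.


Step 1: H is diagonal, so H^(-1) * g = [-1.42, 0.4081, 0.6968].
Step 2: g^T H^(-1) g = sum_i g_i^2 / H_ii
  = (-1.42)^2/1 + (4.8976)^2/12 + (6.2712)^2/9
  = 2.0164 + 1.9989 + 4.3698 = 8.385
Step 3: Objective decrease = 0.5 * g^T H^(-1) g = 4.1925


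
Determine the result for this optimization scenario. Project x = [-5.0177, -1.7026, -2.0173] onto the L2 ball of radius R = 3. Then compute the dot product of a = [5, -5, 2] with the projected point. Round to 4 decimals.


Step 1: Compute ||x|| (intermediates to 6 decimals).
||x|| = sqrt((-5.0177)^2 + (-1.7026)^2 + (-2.0173)^2) = 5.669714
Step 2: Project.
Since ||x|| > R, scale = R/||x|| = 3/5.669714 = 0.529127, proj(x) = scale * x
proj(x) = [-2.655001, -0.900892, -1.067408]
Step 3: Dot product.
a^T * proj(x) = 5*(-2.655001) - 5*(-0.900892) + 2*(-1.067408) = -10.9054


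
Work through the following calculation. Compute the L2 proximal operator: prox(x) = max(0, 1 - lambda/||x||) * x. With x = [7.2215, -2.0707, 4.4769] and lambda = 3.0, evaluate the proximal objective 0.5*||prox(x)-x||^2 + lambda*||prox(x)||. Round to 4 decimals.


Step 1: Compute ||x||.
||x|| = 8.7453
Step 2: Compute scaling factor.
scale = max(0, 1 - 3.0/8.7453) = 0.657
Step 3: prox(x) = [4.7442, -1.3604, 2.9411]
||prox(x)|| = 5.7453
Step 4: Proximal objective.
0.5*||prox-x||^2 = 4.5
lambda*||prox|| = 17.2359
Total = 21.7359


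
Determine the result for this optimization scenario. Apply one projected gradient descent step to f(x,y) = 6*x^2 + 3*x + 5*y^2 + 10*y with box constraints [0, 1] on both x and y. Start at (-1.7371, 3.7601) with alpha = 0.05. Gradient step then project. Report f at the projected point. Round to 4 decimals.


Step 1: Compute gradient at (-1.7371, 3.7601).
grad_x = 2*6*-1.7371 + 3 = -17.8452
grad_y = 2*5*3.7601 + 10 = 47.601
Step 2: Gradient step.
x_raw = -1.7371 - 0.05*-17.8452 = -0.8448
y_raw = 3.7601 - 0.05*47.601 = 1.3801
Step 3: Project onto [0, 1].
x_proj = clip(-0.8448) = 0.0
y_proj = clip(1.3801) = 1.0
Step 4: Evaluate f.
f(0.0, 1.0) = 15.0


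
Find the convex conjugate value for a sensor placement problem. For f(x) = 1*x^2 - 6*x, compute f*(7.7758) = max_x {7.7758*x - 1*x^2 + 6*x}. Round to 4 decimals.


f*(y) = sup_x {y*x - a*x^2 - b*x} = sup_x {(y-b)*x - a*x^2}
FOC: (y - b) - 2a*x = 0 => x* = (y - b)/(2a)
x* = (7.7758 + 6)/(2*1) = 6.8879
f*(7.7758) = (y-b)^2/(4a) = (7.7758 + 6)^2/(4*1)
= 189.7727/4 = 47.4432


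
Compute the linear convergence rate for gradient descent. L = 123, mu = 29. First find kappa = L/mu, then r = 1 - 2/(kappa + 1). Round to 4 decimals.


Step 1: Compute the condition number.
kappa = L/mu = 123/29 = 4.2414
Step 2: Compute the convergence rate.
r = 1 - 2/(kappa + 1) = 1 - 2*mu/(L + mu) = (L - mu)/(L + mu) = 94/152 = 0.6184


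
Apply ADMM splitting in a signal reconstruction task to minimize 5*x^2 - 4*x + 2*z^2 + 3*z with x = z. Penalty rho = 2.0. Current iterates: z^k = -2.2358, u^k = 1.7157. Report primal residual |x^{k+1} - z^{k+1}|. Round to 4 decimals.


ADMM iteration with rho = 2.0, z^k = -2.2358, u^k = 1.7157
Step 1: x-update.
Minimize 5*x^2 - 4*x + (2.0/2)*(x + 2.2358 + 1.7157)^2
FOC: (2*5 + 2.0)*x = 4 + 2.0*(-2.2358 - 1.7157)
x^{k+1} = -0.3253
Step 2: z-update.
Minimize 2*z^2 + 3*z + (2.0/2)*(-0.3253 - z + 1.7157)^2
FOC: (2*2 + 2.0)*z = -3 + 2.0*(-0.3253 + 1.7157)
z^{k+1} = -0.0365
Step 3: u-update.
u^{k+1} = 1.7157 - 0.3253 + 0.0365 = 1.427
Step 4: Primal residual = |-0.3253 + 0.0365| = 0.2887


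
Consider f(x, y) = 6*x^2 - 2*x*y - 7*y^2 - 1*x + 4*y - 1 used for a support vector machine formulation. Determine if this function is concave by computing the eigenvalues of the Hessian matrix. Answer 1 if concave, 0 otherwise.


The Hessian of f(x,y) = 6*x^2 - 2*x*y - 7*y^2 - 1*x + 4*y - 1 is:
H = [[12, -2], [-2, -14]]
Trace = 12 - 14 = -2
Determinant = 12*-14 - (-2)^2 = -172
Discriminant = (-2)^2 - 4*-172 = 692.0
Eigenvalues: lambda_1 = -14.1529, lambda_2 = 12.1529
The function is not concave.

0


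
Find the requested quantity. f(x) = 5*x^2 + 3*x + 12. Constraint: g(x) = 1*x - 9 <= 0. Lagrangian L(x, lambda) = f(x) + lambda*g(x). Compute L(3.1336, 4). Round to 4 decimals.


Step 1: Evaluate f(x).
f(3.1336) = 5*3.1336^2 + 3*3.1336 + 12 = 70.498
Step 2: Evaluate g(x).
g(3.1336) = 1*3.1336 - 9 = -5.8664
Step 3: Compute Lagrangian.
L = 70.498 + 4*-5.8664 = 47.0324


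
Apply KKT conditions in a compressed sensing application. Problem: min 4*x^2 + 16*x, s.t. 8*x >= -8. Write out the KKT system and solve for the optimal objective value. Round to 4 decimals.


Step 1: Try lambda = 0 (constraint inactive).
x_unc = -16/(2*4) = -2.0
Check: 8*-2.0 = -16.0 < -8 -- violated!
Step 2: Constraint must be active: 8*x = -8
x* = -8/8 = -1.0
lambda = (2*4*(-1.0) + 16)/8 = 1.0
Step 3: Compute optimal value.
f(x*) = 4*(-1.0)^2 + 16*(-1.0) = -12.0


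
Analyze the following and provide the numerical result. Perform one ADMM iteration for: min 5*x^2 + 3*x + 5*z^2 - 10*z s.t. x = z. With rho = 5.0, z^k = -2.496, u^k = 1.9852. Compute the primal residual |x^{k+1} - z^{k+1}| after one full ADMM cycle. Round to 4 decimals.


ADMM iteration with rho = 5.0, z^k = -2.496, u^k = 1.9852
Step 1: x-update.
Minimize 5*x^2 + 3*x + (5.0/2)*(x + 2.496 + 1.9852)^2
FOC: (2*5 + 5.0)*x = -3 + 5.0*(-2.496 - 1.9852)
x^{k+1} = -1.6937
Step 2: z-update.
Minimize 5*z^2 - 10*z + (5.0/2)*(-1.6937 - z + 1.9852)^2
FOC: (2*5 + 5.0)*z = 10 + 5.0*(-1.6937 + 1.9852)
z^{k+1} = 0.7638
Step 3: u-update.
u^{k+1} = 1.9852 - 1.6937 - 0.7638 = -0.4724
Step 4: Primal residual = |-1.6937 - 0.7638| = 2.4576


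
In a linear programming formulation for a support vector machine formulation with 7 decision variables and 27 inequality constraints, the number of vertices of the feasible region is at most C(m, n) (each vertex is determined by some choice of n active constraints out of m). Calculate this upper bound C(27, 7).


Each vertex corresponds to some choice of n active constraints out of m, so the number of vertices is at most C(m, n) = m! / (n!(m-n)!).
m = 27, n = 7
Numerator: 27 * 26 * 25 * 24 * 23 * 22 * 21
Denominator: 7! = 5040
C(27, 7) = 888030


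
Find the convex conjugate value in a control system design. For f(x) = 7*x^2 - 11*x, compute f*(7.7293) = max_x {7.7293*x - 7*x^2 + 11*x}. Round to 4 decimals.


f*(y) = sup_x {y*x - a*x^2 - b*x} = sup_x {(y-b)*x - a*x^2}
FOC: (y - b) - 2a*x = 0 => x* = (y - b)/(2a)
x* = (7.7293 + 11)/(2*7) = 1.3378
f*(7.7293) = (y-b)^2/(4a) = (7.7293 + 11)^2/(4*7)
= 350.7867/28 = 12.5281


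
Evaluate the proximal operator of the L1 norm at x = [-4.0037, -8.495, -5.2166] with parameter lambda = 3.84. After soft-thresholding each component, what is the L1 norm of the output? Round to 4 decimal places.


Soft-thresholding with lambda = 3.84:
prox(-4.0037) = sign(-4.0037)*max(|-4.0037| - 3.84, 0) = -0.1637
prox(-8.495) = sign(-8.495)*max(|-8.495| - 3.84, 0) = -4.655
prox(-5.2166) = sign(-5.2166)*max(|-5.2166| - 3.84, 0) = -1.3766
prox(x) = [-0.1637, -4.655, -1.3766]
||prox(x)||_1 = 0.1637 + 4.655 + 1.3766 = 6.1953


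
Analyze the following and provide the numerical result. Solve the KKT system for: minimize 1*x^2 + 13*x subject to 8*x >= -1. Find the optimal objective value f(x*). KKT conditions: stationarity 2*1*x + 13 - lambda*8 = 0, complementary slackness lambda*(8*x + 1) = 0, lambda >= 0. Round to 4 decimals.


Step 1: Try lambda = 0 (constraint inactive).
x_unc = -13/(2*1) = -6.5
Check: 8*-6.5 = -52.0 < -1 -- violated!
Step 2: Constraint must be active: 8*x = -1
x* = -1/8 = -0.125
lambda = (2*1*(-0.125) + 13)/8 = 1.5938
Step 3: Compute optimal value.
f(x*) = 1*(-0.125)^2 + 13*(-0.125) = -1.6094


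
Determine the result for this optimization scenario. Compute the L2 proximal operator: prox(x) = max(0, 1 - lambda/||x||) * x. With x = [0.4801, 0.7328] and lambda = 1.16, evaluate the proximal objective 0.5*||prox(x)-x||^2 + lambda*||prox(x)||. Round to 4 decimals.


Step 1: Compute ||x||.
||x|| = 0.8761
Step 2: Compute scaling factor.
scale = max(0, 1 - 1.16/0.8761) = 0.0
Step 3: prox(x) = [0.0, 0.0]
||prox(x)|| = 0.0
Step 4: Proximal objective.
0.5*||prox-x||^2 = 0.3837
lambda*||prox|| = 0.0
Total = 0.3837


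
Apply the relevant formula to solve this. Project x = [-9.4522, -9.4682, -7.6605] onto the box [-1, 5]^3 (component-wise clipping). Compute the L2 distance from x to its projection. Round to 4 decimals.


Project each component onto [-1, 5].
clip(-9.4522) = -1.0, clip(-9.4682) = -1.0, clip(-7.6605) = -1.0
Projection = [-1.0, -1.0, -1.0]
Squared diffs: [71.4397, 71.7104, 44.3623]
Distance = sqrt(187.5124) = 13.6935


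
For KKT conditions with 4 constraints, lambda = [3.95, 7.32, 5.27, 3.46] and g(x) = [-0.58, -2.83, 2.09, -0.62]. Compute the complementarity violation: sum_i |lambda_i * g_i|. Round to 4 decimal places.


KKT complementary slackness check:
lambda_1 * g_1 = 3.95 * -0.58 = -2.291
lambda_2 * g_2 = 7.32 * -2.83 = -20.7156
lambda_3 * g_3 = 5.27 * 2.09 = 11.0143
lambda_4 * g_4 = 3.46 * -0.62 = -2.1452
Total violation = 2.291 + 20.7156 + 11.0143 + 2.1452 = 36.1661


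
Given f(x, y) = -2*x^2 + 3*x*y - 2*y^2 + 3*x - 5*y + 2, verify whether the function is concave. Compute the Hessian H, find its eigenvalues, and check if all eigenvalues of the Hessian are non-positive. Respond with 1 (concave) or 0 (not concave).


The Hessian of f(x,y) = -2*x^2 + 3*x*y - 2*y^2 + 3*x - 5*y + 2 is:
H = [[-4, 3], [3, -4]]
Trace = -4 - 4 = -8
Determinant = -4*-4 - (3)^2 = 7
Discriminant = (-8)^2 - 4*7 = 36.0
Eigenvalues: lambda_1 = -7.0, lambda_2 = -1.0
The function is concave.

1


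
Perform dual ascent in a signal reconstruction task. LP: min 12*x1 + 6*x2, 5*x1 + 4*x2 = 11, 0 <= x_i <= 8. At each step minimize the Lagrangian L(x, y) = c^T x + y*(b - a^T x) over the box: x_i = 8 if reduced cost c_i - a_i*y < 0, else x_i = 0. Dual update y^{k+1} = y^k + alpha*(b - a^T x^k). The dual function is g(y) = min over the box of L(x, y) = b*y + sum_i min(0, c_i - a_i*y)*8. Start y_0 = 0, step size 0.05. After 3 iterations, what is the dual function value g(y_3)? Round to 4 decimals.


Dual ascent for LP: min 12*x1 + 6*x2, 5*x1 + 4*x2 = 11, 0 <= x_i <= 8
Step 1: y^k = 0.0, reduced costs: (12.0, 6.0)
  x^k = (0.0, 0.0), subgradient = b - a^T x = 11.0
  y^{k+1} = 0.0 + 0.05*11.0 = 0.55
Step 2: y^k = 0.55, reduced costs: (9.25, 3.8)
  x^k = (0.0, 0.0), subgradient = b - a^T x = 11.0
  y^{k+1} = 0.55 + 0.05*11.0 = 1.1
Step 3: y^k = 1.1, reduced costs: (6.5, 1.6)
  x^k = (0.0, 0.0), subgradient = b - a^T x = 11.0
  y^{k+1} = 1.1 + 0.05*11.0 = 1.65
Dual objective at y_3 = 1.65: reduced costs (3.75, -0.6), box minimizer x = (0.0, 8.0)
g(y_3) = b*y + (c1 - a1*y)*x1 + (c2 - a2*y)*x2 = 11*1.65 + 3.75*0.0 + (-0.6)*8.0 = 18.15 + 0.0 - 4.8 = 13.35


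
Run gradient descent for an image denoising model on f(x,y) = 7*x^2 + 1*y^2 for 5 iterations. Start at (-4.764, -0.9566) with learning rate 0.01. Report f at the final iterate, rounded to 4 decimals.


Gradient descent on f(x,y) = 7*x^2 + 1*y^2.
Starting point: (-4.764, -0.9566), alpha = 0.01
Step 1: grad_x = 2*7*-4.764 = -66.696, grad_y = 2*1*-0.9566 = -1.9132
  x_1 = -4.764 - 0.01*-66.696 = -4.097
  y_1 = -0.9566 - 0.01*-1.9132 = -0.9375
Step 2: grad_x = 2*7*-4.097 = -57.3586, grad_y = 2*1*-0.9375 = -1.8749
  x_2 = -4.097 - 0.01*-57.3586 = -3.5235
  y_2 = -0.9375 - 0.01*-1.8749 = -0.9187
Step 3: grad_x = 2*7*-3.5235 = -49.3284, grad_y = 2*1*-0.9187 = -1.8374
  x_3 = -3.5235 - 0.01*-49.3284 = -3.0302
  y_3 = -0.9187 - 0.01*-1.8374 = -0.9003
Step 4: grad_x = 2*7*-3.0302 = -42.4224, grad_y = 2*1*-0.9003 = -1.8007
  x_4 = -3.0302 - 0.01*-42.4224 = -2.6059
  y_4 = -0.9003 - 0.01*-1.8007 = -0.8823
Step 5: grad_x = 2*7*-2.6059 = -36.4833, grad_y = 2*1*-0.8823 = -1.7647
  x_5 = -2.6059 - 0.01*-36.4833 = -2.2411
  y_5 = -0.8823 - 0.01*-1.7647 = -0.8647
f(-2.2411, -0.8647) = 7*(-2.2411)^2 + 1*(-0.8647)^2 = 35.9058


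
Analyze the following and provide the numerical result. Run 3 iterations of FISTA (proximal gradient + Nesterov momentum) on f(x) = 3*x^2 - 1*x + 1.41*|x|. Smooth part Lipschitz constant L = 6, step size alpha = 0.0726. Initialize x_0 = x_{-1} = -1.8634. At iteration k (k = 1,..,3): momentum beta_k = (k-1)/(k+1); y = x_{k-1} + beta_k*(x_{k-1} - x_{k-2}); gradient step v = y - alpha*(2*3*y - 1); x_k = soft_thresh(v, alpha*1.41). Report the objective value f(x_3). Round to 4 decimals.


FISTA on f(x) = 3*x^2 - 1*x + 1.41*|x|
L = 6, alpha = 0.0726
Iteration 1: beta = 0.0, y = -1.8634 + 0.0*(-1.8634 + 1.8634) = -1.8634
  grad(y) = -12.1804, v = y - alpha*grad = -0.9791
  prox(v) = soft_thresh(-0.9791, 0.1024) = -0.8767
Iteration 2: beta = 0.3333, y = -0.8767 + 0.3333*(-0.8767 + 1.8634) = -0.5478
  grad(y) = -4.2871, v = y - alpha*grad = -0.2366
  prox(v) = soft_thresh(-0.2366, 0.1024) = -0.1342
Iteration 3: beta = 0.5, y = -0.1342 + 0.5*(-0.1342 + 0.8767) = 0.237
  grad(y) = 0.422, v = y - alpha*grad = 0.2064
  prox(v) = soft_thresh(0.2064, 0.1024) = 0.104
f(x_3) = 3*0.104^2 - 1*0.104 + 1.41*|0.104| = 0.0751


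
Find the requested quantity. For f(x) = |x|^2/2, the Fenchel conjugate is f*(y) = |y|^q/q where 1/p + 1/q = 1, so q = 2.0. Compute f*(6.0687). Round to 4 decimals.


The conjugate exponent q satisfies 1/p + 1/q = 1.
p = 2, so q = 2/(2 - 1) = 2.0
|y|^q = 6.0687^2.0 = 36.8291
f*(6.0687) = 36.8291 / 2.0 = 18.4146


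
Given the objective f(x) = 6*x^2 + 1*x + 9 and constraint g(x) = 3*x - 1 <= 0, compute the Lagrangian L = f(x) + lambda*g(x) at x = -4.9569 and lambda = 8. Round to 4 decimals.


Step 1: Evaluate f(x).
f(-4.9569) = 6*(-4.9569)^2 + 1*(-4.9569) + 9 = 151.4682
Step 2: Evaluate g(x).
g(-4.9569) = 3*-4.9569 - 1 = -15.8707
Step 3: Compute Lagrangian.
L = 151.4682 + 8*-15.8707 = 24.5026


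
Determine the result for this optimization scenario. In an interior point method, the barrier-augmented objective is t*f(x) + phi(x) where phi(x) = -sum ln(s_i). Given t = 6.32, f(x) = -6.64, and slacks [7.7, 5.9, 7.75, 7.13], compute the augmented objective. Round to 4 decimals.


Step 1: Compute log-barrier.
ln values: [2.0412, 1.775, 2.0477, 1.9643]
phi = -(2.0412 + 1.775 + 2.0477 + 1.9643) = -7.8282
Step 2: Compute augmented objective.
t*f(x) = 6.32*-6.64 = -41.9648
Total = -41.9648 - 7.8282 = -49.793


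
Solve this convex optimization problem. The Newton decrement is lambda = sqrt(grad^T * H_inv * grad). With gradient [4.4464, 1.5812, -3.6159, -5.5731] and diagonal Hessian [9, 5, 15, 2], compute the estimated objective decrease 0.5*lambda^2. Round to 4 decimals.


Step 1: H is diagonal, so H^(-1) * g = [0.494, 0.3162, -0.2411, -2.7866].
Step 2: g^T H^(-1) g = sum_i g_i^2 / H_ii
  = (4.4464)^2/9 + (1.5812)^2/5 + (-3.6159)^2/15 + (-5.5731)^2/2
  = 2.1967 + 0.5 + 0.8716 + 15.5297 = 19.0981
Step 3: Objective decrease = 0.5 * g^T H^(-1) g = 9.5491


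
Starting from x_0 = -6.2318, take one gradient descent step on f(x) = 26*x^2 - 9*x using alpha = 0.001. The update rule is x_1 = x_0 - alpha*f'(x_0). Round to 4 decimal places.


We compute the gradient at x_0 and apply the update.
f'(x) = 52*x - 9
f'(-6.2318) = 52*-6.2318 - 9 = -333.0536
x_1 = -6.2318 - 0.001*-333.0536 = -5.8987


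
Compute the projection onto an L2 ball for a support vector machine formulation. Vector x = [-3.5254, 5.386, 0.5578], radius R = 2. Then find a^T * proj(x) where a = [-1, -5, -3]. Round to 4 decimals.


Step 1: Compute ||x|| (intermediates to 6 decimals).
||x|| = sqrt((-3.5254)^2 + 5.386^2 + 0.5578^2) = 6.461314
Step 2: Project.
Since ||x|| > R, scale = R/||x|| = 2/6.461314 = 0.309535, proj(x) = scale * x
proj(x) = [-1.091235, 1.667156, 0.172659]
Step 3: Dot product.
a^T * proj(x) = -1*(-1.091235) - 5*1.667156 - 3*0.172659 = -7.7625


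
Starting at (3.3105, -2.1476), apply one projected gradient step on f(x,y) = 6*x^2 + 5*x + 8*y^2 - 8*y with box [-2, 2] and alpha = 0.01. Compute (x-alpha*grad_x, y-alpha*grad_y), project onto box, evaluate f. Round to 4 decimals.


Step 1: Compute gradient at (3.3105, -2.1476).
grad_x = 2*6*3.3105 + 5 = 44.726
grad_y = 2*8*-2.1476 - 8 = -42.3616
Step 2: Gradient step.
x_raw = 3.3105 - 0.01*44.726 = 2.8632
y_raw = -2.1476 - 0.01*-42.3616 = -1.724
Step 3: Project onto [-2, 2].
x_proj = clip(2.8632) = 2.0
y_proj = clip(-1.724) = -1.724
Step 4: Evaluate f.
f(2.0, -1.724) = 71.5688


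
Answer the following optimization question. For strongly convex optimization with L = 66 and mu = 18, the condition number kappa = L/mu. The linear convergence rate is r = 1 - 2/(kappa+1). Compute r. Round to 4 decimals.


Step 1: Compute the condition number.
kappa = L/mu = 66/18 = 3.6667
Step 2: Compute the convergence rate.
r = 1 - 2/(kappa + 1) = 1 - 2*mu/(L + mu) = (L - mu)/(L + mu) = 48/84 = 0.5714


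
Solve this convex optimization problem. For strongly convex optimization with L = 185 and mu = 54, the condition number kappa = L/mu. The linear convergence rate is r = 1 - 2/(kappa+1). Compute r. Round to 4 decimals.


Step 1: Compute the condition number.
kappa = L/mu = 185/54 = 3.4259
Step 2: Compute the convergence rate.
r = 1 - 2/(kappa + 1) = 1 - 2*mu/(L + mu) = (L - mu)/(L + mu) = 131/239 = 0.5481


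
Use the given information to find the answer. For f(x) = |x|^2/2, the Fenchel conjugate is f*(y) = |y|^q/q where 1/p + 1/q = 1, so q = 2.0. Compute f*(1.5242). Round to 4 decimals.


The conjugate exponent q satisfies 1/p + 1/q = 1.
p = 2, so q = 2/(2 - 1) = 2.0
|y|^q = 1.5242^2.0 = 2.3232
f*(1.5242) = 2.3232 / 2.0 = 1.1616


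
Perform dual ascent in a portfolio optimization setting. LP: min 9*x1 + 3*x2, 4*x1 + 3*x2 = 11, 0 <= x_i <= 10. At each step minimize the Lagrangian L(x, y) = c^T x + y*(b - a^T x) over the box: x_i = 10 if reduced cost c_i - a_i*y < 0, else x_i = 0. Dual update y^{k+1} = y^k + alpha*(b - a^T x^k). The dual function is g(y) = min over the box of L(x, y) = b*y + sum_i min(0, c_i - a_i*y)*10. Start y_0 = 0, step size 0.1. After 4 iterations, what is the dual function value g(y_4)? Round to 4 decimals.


Dual ascent for LP: min 9*x1 + 3*x2, 4*x1 + 3*x2 = 11, 0 <= x_i <= 10
Step 1: y^k = 0.0, reduced costs: (9.0, 3.0)
  x^k = (0.0, 0.0), subgradient = b - a^T x = 11.0
  y^{k+1} = 0.0 + 0.1*11.0 = 1.1
Step 2: y^k = 1.1, reduced costs: (4.6, -0.3)
  x^k = (0.0, 10.0), subgradient = b - a^T x = -19.0
  y^{k+1} = 1.1 + 0.1*-19.0 = -0.8
Step 3: y^k = -0.8, reduced costs: (12.2, 5.4)
  x^k = (0.0, 0.0), subgradient = b - a^T x = 11.0
  y^{k+1} = -0.8 + 0.1*11.0 = 0.3
Step 4: y^k = 0.3, reduced costs: (7.8, 2.1)
  x^k = (0.0, 0.0), subgradient = b - a^T x = 11.0
  y^{k+1} = 0.3 + 0.1*11.0 = 1.4
Dual objective at y_4 = 1.4: reduced costs (3.4, -1.2), box minimizer x = (0.0, 10.0)
g(y_4) = b*y + (c1 - a1*y)*x1 + (c2 - a2*y)*x2 = 11*1.4 + 3.4*0.0 + (-1.2)*10.0 = 15.4 + 0.0 - 12.0 = 3.4


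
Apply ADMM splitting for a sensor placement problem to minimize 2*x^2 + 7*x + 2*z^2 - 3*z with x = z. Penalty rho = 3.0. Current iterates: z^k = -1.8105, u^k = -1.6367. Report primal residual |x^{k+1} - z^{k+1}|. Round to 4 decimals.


ADMM iteration with rho = 3.0, z^k = -1.8105, u^k = -1.6367
Step 1: x-update.
Minimize 2*x^2 + 7*x + (3.0/2)*(x + 1.8105 - 1.6367)^2
FOC: (2*2 + 3.0)*x = -7 + 3.0*(-1.8105 + 1.6367)
x^{k+1} = -1.0745
Step 2: z-update.
Minimize 2*z^2 - 3*z + (3.0/2)*(-1.0745 - z - 1.6367)^2
FOC: (2*2 + 3.0)*z = 3 + 3.0*(-1.0745 - 1.6367)
z^{k+1} = -0.7334
Step 3: u-update.
u^{k+1} = -1.6367 - 1.0745 + 0.7334 = -1.9778
Step 4: Primal residual = |-1.0745 + 0.7334| = 0.3411


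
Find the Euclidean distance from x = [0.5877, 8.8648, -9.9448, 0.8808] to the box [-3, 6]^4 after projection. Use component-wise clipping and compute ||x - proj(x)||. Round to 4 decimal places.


Project each component onto [-3, 6].
clip(0.5877) = 0.5877, clip(8.8648) = 6.0, clip(-9.9448) = -3.0, clip(0.8808) = 0.8808
Projection = [0.5877, 6.0, -3.0, 0.8808]
Squared diffs: [0.0, 8.2071, 48.2302, 0.0]
Distance = sqrt(56.4373) = 7.5125


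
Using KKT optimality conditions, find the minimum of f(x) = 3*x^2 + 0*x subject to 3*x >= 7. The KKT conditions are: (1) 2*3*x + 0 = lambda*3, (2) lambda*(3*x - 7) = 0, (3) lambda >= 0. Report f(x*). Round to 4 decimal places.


Step 1: Try lambda = 0 (constraint inactive).
x_unc = 0/(2*3) = 0.0
Check: 3*0.0 = 0.0 < 7 -- violated!
Step 2: Constraint must be active: 3*x = 7
x* = 7/3 = 2.3333 (rounded; the exact value 7/3 is used below)
lambda = (2*3*(7/3) + 0)/3 = 4.6667
Step 3: Compute optimal value.
f(x*) = 3*(7/3)^2 + 0*(7/3) = 16.3333


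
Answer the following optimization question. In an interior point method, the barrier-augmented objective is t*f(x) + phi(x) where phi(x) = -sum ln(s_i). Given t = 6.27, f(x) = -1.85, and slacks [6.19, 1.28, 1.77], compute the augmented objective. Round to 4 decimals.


Step 1: Compute log-barrier.
ln values: [1.8229, 0.2469, 0.571]
phi = -(1.8229 + 0.2469 + 0.571) = -2.6408
Step 2: Compute augmented objective.
t*f(x) = 6.27*-1.85 = -11.5995
Total = -11.5995 - 2.6408 = -14.2403


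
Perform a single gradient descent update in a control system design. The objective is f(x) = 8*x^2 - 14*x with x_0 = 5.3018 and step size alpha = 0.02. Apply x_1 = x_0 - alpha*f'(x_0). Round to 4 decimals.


We compute the gradient at x_0 and apply the update.
f'(x) = 16*x - 14
f'(5.3018) = 16*5.3018 - 14 = 70.8288
x_1 = 5.3018 - 0.02*70.8288 = 3.8852


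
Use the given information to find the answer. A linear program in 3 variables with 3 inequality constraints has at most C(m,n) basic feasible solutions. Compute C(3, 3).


Each vertex corresponds to some choice of n active constraints out of m, so the number of vertices is at most C(m, n) = m! / (n!(m-n)!).
m = 3, n = 3
Numerator: 3 * 2 * 1
Denominator: 3! = 6
C(3, 3) = 1


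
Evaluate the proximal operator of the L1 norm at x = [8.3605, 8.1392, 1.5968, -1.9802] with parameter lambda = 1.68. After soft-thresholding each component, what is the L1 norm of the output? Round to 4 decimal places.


Soft-thresholding with lambda = 1.68:
prox(8.3605) = sign(8.3605)*max(|8.3605| - 1.68, 0) = 6.6805
prox(8.1392) = sign(8.1392)*max(|8.1392| - 1.68, 0) = 6.4592
prox(1.5968) = sign(1.5968)*max(|1.5968| - 1.68, 0) = 0.0
prox(-1.9802) = sign(-1.9802)*max(|-1.9802| - 1.68, 0) = -0.3002
prox(x) = [6.6805, 6.4592, 0.0, -0.3002]
||prox(x)||_1 = 6.6805 + 6.4592 + 0.0 + 0.3002 = 13.4399


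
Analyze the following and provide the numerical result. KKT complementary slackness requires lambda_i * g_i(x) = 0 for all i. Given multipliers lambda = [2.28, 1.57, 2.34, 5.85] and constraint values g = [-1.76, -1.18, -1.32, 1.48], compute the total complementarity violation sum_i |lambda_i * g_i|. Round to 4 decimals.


KKT complementary slackness check:
lambda_1 * g_1 = 2.28 * -1.76 = -4.0128
lambda_2 * g_2 = 1.57 * -1.18 = -1.8526
lambda_3 * g_3 = 2.34 * -1.32 = -3.0888
lambda_4 * g_4 = 5.85 * 1.48 = 8.658
Total violation = 4.0128 + 1.8526 + 3.0888 + 8.658 = 17.6122


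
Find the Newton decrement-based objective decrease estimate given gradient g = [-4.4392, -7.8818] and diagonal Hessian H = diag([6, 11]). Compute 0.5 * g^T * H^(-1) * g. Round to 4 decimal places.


Step 1: H is diagonal, so H^(-1) * g = [-0.7399, -0.7165].
Step 2: g^T H^(-1) g = sum_i g_i^2 / H_ii
  = (-4.4392)^2/6 + (-7.8818)^2/11
  = 3.2844 + 5.6475 = 8.9319
Step 3: Objective decrease = 0.5 * g^T H^(-1) g = 4.466


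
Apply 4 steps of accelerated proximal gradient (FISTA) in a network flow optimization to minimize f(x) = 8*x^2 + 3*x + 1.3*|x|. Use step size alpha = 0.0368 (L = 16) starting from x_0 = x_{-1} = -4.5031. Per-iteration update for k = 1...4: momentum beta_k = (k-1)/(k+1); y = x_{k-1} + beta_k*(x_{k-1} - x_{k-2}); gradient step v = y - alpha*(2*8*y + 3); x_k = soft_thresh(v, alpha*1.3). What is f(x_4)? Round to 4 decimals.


FISTA on f(x) = 8*x^2 + 3*x + 1.3*|x|
L = 16, alpha = 0.0368
Iteration 1: beta = 0.0, y = -4.5031 + 0.0*(-4.5031 + 4.5031) = -4.5031
  grad(y) = -69.0496, v = y - alpha*grad = -1.9621
  prox(v) = soft_thresh(-1.9621, 0.0478) = -1.9142
Iteration 2: beta = 0.3333, y = -1.9142 + 0.3333*(-1.9142 + 4.5031) = -1.0513
  grad(y) = -13.8205, v = y - alpha*grad = -0.5427
  prox(v) = soft_thresh(-0.5427, 0.0478) = -0.4948
Iteration 3: beta = 0.5, y = -0.4948 + 0.5*(-0.4948 + 1.9142) = 0.2148
  grad(y) = 6.4376, v = y - alpha*grad = -0.0221
  prox(v) = soft_thresh(-0.0221, 0.0478) = 0.0
Iteration 4: beta = 0.6, y = 0.0 + 0.6*(0.0 + 0.4948) = 0.2969
  grad(y) = 7.7505, v = y - alpha*grad = 0.0117
  prox(v) = soft_thresh(0.0117, 0.0478) = 0.0
f(x_4) = 8*0.0^2 + 3*0.0 + 1.3*|0.0| = 0.0


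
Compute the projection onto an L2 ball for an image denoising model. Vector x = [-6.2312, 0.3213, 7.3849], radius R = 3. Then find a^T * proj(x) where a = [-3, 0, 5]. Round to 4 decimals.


Step 1: Compute ||x|| (intermediates to 6 decimals).
||x|| = sqrt((-6.2312)^2 + 0.3213^2 + 7.3849^2) = 9.667876
Step 2: Project.
Since ||x|| > R, scale = R/||x|| = 3/9.667876 = 0.310306, proj(x) = scale * x
proj(x) = [-1.933579, 0.099701, 2.291579]
Step 3: Dot product.
a^T * proj(x) = -3*(-1.933579) + 0*0.099701 + 5*2.291579 = 17.2586


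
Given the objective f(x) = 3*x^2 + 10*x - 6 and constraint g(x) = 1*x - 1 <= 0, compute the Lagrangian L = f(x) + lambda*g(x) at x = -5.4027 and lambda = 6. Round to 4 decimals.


Step 1: Evaluate f(x).
f(-5.4027) = 3*(-5.4027)^2 + 10*(-5.4027) - 6 = 27.5405
Step 2: Evaluate g(x).
g(-5.4027) = 1*-5.4027 - 1 = -6.4027
Step 3: Compute Lagrangian.
L = 27.5405 + 6*-6.4027 = -10.8757


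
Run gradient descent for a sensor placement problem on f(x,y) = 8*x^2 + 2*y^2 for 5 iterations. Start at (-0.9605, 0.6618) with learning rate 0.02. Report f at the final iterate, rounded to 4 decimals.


Gradient descent on f(x,y) = 8*x^2 + 2*y^2.
Starting point: (-0.9605, 0.6618), alpha = 0.02
Step 1: grad_x = 2*8*-0.9605 = -15.368, grad_y = 2*2*0.6618 = 2.6472
  x_1 = -0.9605 - 0.02*-15.368 = -0.6531
  y_1 = 0.6618 - 0.02*2.6472 = 0.6089
Step 2: grad_x = 2*8*-0.6531 = -10.4502, grad_y = 2*2*0.6089 = 2.4354
  x_2 = -0.6531 - 0.02*-10.4502 = -0.4441
  y_2 = 0.6089 - 0.02*2.4354 = 0.5601
Step 3: grad_x = 2*8*-0.4441 = -7.1062, grad_y = 2*2*0.5601 = 2.2406
  x_3 = -0.4441 - 0.02*-7.1062 = -0.302
  y_3 = 0.5601 - 0.02*2.2406 = 0.5153
Step 4: grad_x = 2*8*-0.302 = -4.8322, grad_y = 2*2*0.5153 = 2.0613
  x_4 = -0.302 - 0.02*-4.8322 = -0.2054
  y_4 = 0.5153 - 0.02*2.0613 = 0.4741
Step 5: grad_x = 2*8*-0.2054 = -3.2859, grad_y = 2*2*0.4741 = 1.8964
  x_5 = -0.2054 - 0.02*-3.2859 = -0.1397
  y_5 = 0.4741 - 0.02*1.8964 = 0.4362
f(-0.1397, 0.4362) = 8*(-0.1397)^2 + 2*0.4362^2 = 0.5365
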